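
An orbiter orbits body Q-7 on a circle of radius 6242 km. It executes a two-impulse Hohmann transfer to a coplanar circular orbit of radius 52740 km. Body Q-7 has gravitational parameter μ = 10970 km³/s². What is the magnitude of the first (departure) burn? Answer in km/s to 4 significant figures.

Transfer-ellipse semi-major axis a_t = (r₁ + r₂)/2 = (6242 + 52740)/2 = 29491 km.
On the circular orbit at r = 6242 km, v_c = √(μ/r) = 1.3257 km/s.
Transfer-orbit speed at the same r (vis-viva, a = a_t): v_t = √[μ(2/r − 1/a_t)] = 1.7728 km/s.
Δv₁ = |v_t − v_c| = |1.7728 − 1.3257| = 0.4471 km/s.

Δv₁ = 0.4471 km/s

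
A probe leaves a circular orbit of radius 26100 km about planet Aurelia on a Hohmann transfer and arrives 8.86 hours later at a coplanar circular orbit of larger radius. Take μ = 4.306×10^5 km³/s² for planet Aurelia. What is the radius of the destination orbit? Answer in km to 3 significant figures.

Transfer time t = 8.86 hours = 31896 s, and t = π√(a_t³/μ).
So a_t = (μ t²/π²)^(1/3) = (4.306×10^5 × (31896)² / π²)^(1/3) = 35406 km.
Since a_t = (r₁ + r₂)/2, r₂ = 2a_t − r₁ = 2×35406 − 26100 = 44712 km.

r₂ = 44700 km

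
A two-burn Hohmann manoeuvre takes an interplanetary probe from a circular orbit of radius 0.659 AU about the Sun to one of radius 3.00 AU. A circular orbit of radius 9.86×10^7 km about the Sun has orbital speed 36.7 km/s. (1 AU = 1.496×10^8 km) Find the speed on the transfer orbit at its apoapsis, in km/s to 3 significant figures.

From the circular-orbit relation v² = μ/r at r = 9.86×10^7 km: μ = v²r = (36.7)² × 9.86×10^7 = 1.32803×10^11 km³/s².
In km: r₁ = 0.659 × 1.496×10^8 = 9.85864×10^7 km; r₂ = 3.00 × 1.496×10^8 = 4.488×10^8 km.
Semi-major axis of the transfer orbit: a_t = (9.85864×10^7 + 4.488×10^8)/2 = 2.736932×10^8 km.
At apoapsis, r = 4.488×10^8 km.
Vis-viva: v = √[μ(2/r − 1/a_t)] = √[1.32803×10^11 × (2/4.488×10^8 − 1/2.736932×10^8)] = 10.32 km/s.

v = 10.3 km/s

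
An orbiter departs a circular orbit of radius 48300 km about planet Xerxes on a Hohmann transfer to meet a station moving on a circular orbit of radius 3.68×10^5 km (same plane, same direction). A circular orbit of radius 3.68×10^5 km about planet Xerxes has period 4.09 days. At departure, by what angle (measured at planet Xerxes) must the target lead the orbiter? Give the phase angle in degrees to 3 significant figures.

φ = 103°

From Kepler's third law T² = 4π²r³/μ at r = 3.68×10^5 km, T = 4.09 days = 4.09 × 86400 s = 3.53376×10^5 s: μ = 4π²r³/T² = 1.57554×10^7 km³/s².
The Hohmann ellipse has a_t = (r₁ + r₂)/2 = 2.0815×10^5 km.
Transfer time t = π√(a_t³/μ) = 75162 s.
The target's mean motion on its circular orbit is ω₂ = √(μ/r₂³) = 1.7780×10^-5 rad/s.
Angle swept by the target during transfer: ω₂·t = 1.3364 rad = 76.57°.
Arrival is 180° from departure on the ellipse, so φ = 180° − 76.57° = 103°.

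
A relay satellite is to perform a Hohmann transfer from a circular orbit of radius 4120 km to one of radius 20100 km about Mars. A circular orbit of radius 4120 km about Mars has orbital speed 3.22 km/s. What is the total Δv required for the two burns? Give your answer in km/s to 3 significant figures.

From the circular-orbit relation v² = μ/r at r = 4120 km: μ = v²r = (3.22)² × 4120 = 42717.8 km³/s².
Transfer-ellipse semi-major axis a_t = (r₁ + r₂)/2 = (4120 + 20100)/2 = 12110 km.
Circular speed at r₁: v₁ = √(μ/r₁) = √(42717.8/4120) = 3.2200 km/s.
Transfer-orbit speed at r₁ (vis-viva equation): v_p = √[μ(2/r₁ − 1/a_t)] = 4.1484 km/s.
First burn Δv₁ = |v_p − v₁| = 0.9284 km/s.
At r₂, v₂ = √(μ/r₂) = 1.4578 km/s.
Transfer-orbit speed at r₂: v_a = √[μ(2/r₂ − 1/a_t)] = 0.85032 km/s.
Second burn Δv₂ = |v₂ − v_a| = 0.6075 km/s.
Total Δv = Δv₁ + Δv₂ = 1.536 km/s.

Δv = 1.54 km/s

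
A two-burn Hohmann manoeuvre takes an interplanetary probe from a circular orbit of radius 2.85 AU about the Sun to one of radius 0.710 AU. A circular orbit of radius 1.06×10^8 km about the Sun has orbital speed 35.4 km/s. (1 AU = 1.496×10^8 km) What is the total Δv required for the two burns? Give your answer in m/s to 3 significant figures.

Δv = 15900 m/s

From the circular-orbit relation v² = μ/r at r = 1.06×10^8 km: μ = v²r = (35.4)² × 1.06×10^8 = 1.32835×10^11 km³/s².
In km: r₁ = 2.85 × 1.496×10^8 = 4.2636×10^8 km; r₂ = 0.710 × 1.496×10^8 = 1.06216×10^8 km.
Transfer-ellipse semi-major axis a_t = (r₁ + r₂)/2 = (4.2636×10^8 + 1.06216×10^8)/2 = 2.66288×10^8 km.
At r₁ the circular-orbit speed is v₁ = √(μ/r₁) = 17.651 km/s.
On the transfer ellipse at r₁, v² = μ(2/r − 1/a) gives v_a = √[μ(2/r₁ − 1/a_t)] = 11.148 km/s.
First burn Δv₁ = |v_a − v₁| = 6.503 km/s.
At r₂, v₂ = √(μ/r₂) = 35.364 km/s.
Transfer-orbit speed at r₂: v_p = √[μ(2/r₂ − 1/a_t)] = 44.748 km/s.
Second burn Δv₂ = |v₂ − v_p| = 9.384 km/s.
Total Δv = Δv₁ + Δv₂ = 15.89 km/s.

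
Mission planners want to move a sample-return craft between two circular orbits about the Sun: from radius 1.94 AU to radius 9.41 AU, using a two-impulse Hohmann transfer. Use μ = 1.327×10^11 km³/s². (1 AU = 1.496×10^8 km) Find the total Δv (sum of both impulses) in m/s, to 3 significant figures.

In km: r₁ = 1.94 × 1.496×10^8 = 2.90224×10^8 km; r₂ = 9.41 × 1.496×10^8 = 1.407736×10^9 km.
The Hohmann ellipse has a_t = (r₁ + r₂)/2 = 8.4898×10^8 km.
Circular speed at r₁: v₁ = √(μ/r₁) = √(1.327×10^11/2.90224×10^8) = 21.383 km/s.
Transfer-orbit speed at r₁ (v² = μ(2/r − 1/a)): v_p = √[μ(2/r₁ − 1/a_t)] = 27.535 km/s.
First burn Δv₁ = |v_p − v₁| = 6.152 km/s.
Circular speed at r₂: v₂ = √(μ/r₂) = 9.709 km/s.
Transfer-orbit speed at r₂: v_a = √[μ(2/r₂ − 1/a_t)] = 5.677 km/s.
Second burn Δv₂ = |v₂ − v_a| = 4.032 km/s.
Δv = Δv₁ + Δv₂ = 6.152 + 4.032 = 10.18 km/s.

Δv = 10200 m/s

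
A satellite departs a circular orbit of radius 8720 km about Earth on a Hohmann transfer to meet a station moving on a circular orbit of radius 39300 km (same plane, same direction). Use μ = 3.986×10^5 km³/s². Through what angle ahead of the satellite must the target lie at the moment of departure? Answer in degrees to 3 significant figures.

φ = 94.0°

Transfer-ellipse semi-major axis a_t = (r₁ + r₂)/2 = (8720 + 39300)/2 = 24010 km.
Transfer time t = π√(a_t³/μ) = 18513 s.
Target angular speed ω₂ = √(μ/r₂³) = 8.1036×10^-5 rad/s.
Angle swept by the target during transfer: ω₂·t = 1.5002 rad = 85.96°.
The satellite traverses 180° on the transfer ellipse, so the target must lead by 180° − 85.96° = 94.0°.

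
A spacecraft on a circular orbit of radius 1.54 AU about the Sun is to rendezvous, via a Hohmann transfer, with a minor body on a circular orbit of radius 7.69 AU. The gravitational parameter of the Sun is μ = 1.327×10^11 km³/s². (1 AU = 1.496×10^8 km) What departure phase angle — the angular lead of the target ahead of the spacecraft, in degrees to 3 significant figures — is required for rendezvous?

In km: r₁ = 1.54 × 1.496×10^8 = 2.30384×10^8 km; r₂ = 7.69 × 1.496×10^8 = 1.150424×10^9 km.
Transfer-ellipse semi-major axis a_t = (r₁ + r₂)/2 = (2.30384×10^8 + 1.150424×10^9)/2 = 6.90404×10^8 km.
The half-period of the transfer ellipse is t = π√(a_t³/μ) = 1.56448×10^8 s.
The target's mean motion on its circular orbit is ω₂ = √(μ/r₂³) = 9.33574×10^-9 rad/s.
Angle swept by the target during transfer: ω₂·t = 1.46056 rad = 83.68°.
The spacecraft traverses 180° on the transfer ellipse, so the target must lead by 180° − 83.68° = 96.3°.

φ = 96.3°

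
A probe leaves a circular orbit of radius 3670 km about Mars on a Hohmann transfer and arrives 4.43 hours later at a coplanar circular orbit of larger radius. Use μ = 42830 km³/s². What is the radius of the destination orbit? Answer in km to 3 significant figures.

r₂ = 17000 km

Transfer time t = 4.43 hours = 15948 s, and t = π√(a_t³/μ).
So a_t = (μ t²/π²)^(1/3) = (42830 × (15948)² / π²)^(1/3) = 10334 km.
Since a_t = (r₁ + r₂)/2, r₂ = 2a_t − r₁ = 2×10334 − 3670 = 16998 km.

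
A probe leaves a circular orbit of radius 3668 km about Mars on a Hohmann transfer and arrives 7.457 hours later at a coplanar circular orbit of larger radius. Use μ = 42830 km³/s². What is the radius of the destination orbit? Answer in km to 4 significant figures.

r₂ = 25580 km

Transfer time t = 7.457 hours = 26845.2 s, and t = π√(a_t³/μ).
So a_t = (μ t²/π²)^(1/3) = (42830 × (26845.2)² / π²)^(1/3) = 14624 km.
Since a_t = (r₁ + r₂)/2, r₂ = 2a_t − r₁ = 2×14624 − 3668 = 25580 km.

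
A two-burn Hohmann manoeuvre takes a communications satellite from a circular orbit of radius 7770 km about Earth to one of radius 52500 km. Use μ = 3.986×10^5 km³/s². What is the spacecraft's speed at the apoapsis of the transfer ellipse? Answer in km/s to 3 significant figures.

v = 1.40 km/s

Semi-major axis of the transfer orbit: a_t = (7770 + 52500)/2 = 30135 km.
At apoapsis, r = 52500 km.
Vis-viva: v = √[μ(2/r − 1/a_t)] = √[3.986×10^5 × (2/52500 − 1/30135)] = 1.399 km/s.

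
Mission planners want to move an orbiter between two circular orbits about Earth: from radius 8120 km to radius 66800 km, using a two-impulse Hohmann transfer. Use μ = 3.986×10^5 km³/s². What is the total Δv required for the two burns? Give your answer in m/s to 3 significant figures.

Semi-major axis of the transfer orbit: a_t = (8120 + 66800)/2 = 37460 km.
At r₁ the circular-orbit speed is v₁ = √(μ/r₁) = 7.006 km/s.
On the transfer ellipse at r₁, vis-viva equation gives v_p = √[μ(2/r₁ − 1/a_t)] = 9.356 km/s.
First burn Δv₁ = |v_p − v₁| = 2.350 km/s.
At r₂, v₂ = √(μ/r₂) = 2.44276 km/s.
Transfer-orbit speed at r₂: v_a = √[μ(2/r₂ − 1/a_t)] = 1.13730 km/s.
Second burn Δv₂ = |v₂ − v_a| = 1.305 km/s.
Total Δv = Δv₁ + Δv₂ = 3.655 km/s.

Δv = 3660 m/s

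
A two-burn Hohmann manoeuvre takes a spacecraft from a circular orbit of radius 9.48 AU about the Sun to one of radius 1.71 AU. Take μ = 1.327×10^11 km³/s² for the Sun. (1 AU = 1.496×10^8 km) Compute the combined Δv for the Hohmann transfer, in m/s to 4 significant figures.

In km: r₁ = 9.48 × 1.496×10^8 = 1.418208×10^9 km; r₂ = 1.71 × 1.496×10^8 = 2.55816×10^8 km.
Semi-major axis of the transfer orbit: a_t = (1.418208×10^9 + 2.55816×10^8)/2 = 8.37012×10^8 km.
Circular speed at r₁: v₁ = √(μ/r₁) = √(1.327×10^11/1.418208×10^9) = 9.673 km/s.
On the transfer ellipse at r₁, vis-viva gives v_a = √[μ(2/r₁ − 1/a_t)] = 5.348 km/s.
First burn Δv₁ = |v_a − v₁| = 4.325 km/s.
At r₂, v₂ = √(μ/r₂) = 22.776 km/s.
Transfer-orbit speed at r₂: v_p = √[μ(2/r₂ − 1/a_t)] = 29.647 km/s.
Second burn Δv₂ = |v₂ − v_p| = 6.871 km/s.
Δv = Δv₁ + Δv₂ = 4.325 + 6.871 = 11.20 km/s.

Δv = 11200 m/s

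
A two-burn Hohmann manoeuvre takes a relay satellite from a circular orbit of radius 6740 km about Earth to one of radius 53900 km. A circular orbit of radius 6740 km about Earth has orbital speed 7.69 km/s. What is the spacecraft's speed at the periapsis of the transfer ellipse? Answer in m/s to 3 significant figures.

From the circular-orbit relation v² = μ/r at r = 6740 km: μ = v²r = (7.69)² × 6740 = 3.98577×10^5 km³/s².
Transfer-ellipse semi-major axis a_t = (r₁ + r₂)/2 = (6740 + 53900)/2 = 30320 km.
The periapsis of the transfer ellipse is at r = 6740 km.
From the vis-viva equation, v = √[μ(2/r − 1/a_t)] = 10.25 km/s.

v = 10300 m/s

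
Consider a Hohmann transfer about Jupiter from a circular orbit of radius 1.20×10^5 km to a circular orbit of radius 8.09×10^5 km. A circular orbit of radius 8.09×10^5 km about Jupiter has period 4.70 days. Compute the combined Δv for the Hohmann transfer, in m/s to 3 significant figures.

From Kepler's third law T² = 4π²r³/μ at r = 8.09×10^5 km, T = 4.70 days = 4.70 × 86400 s = 4.0608×10^5 s: μ = 4π²r³/T² = 1.26760×10^8 km³/s².
Transfer-ellipse semi-major axis a_t = (r₁ + r₂)/2 = (1.200×10^5 + 8.090×10^5)/2 = 4.645×10^5 km.
Circular speed at r₁: v₁ = √(μ/r₁) = √(1.26760×10^8/1.200×10^5) = 32.5013 km/s.
On the transfer ellipse at r₁, v² = μ(2/r − 1/a) gives v_p = √[μ(2/r₁ − 1/a_t)] = 42.8925 km/s.
First burn Δv₁ = |v_p − v₁| = 10.391 km/s.
At r₂, v₂ = √(μ/r₂) = 12.5175 km/s.
Transfer-orbit speed at r₂: v_a = √[μ(2/r₂ − 1/a_t)] = 6.36231 km/s.
Second burn Δv₂ = |v₂ − v_a| = 6.1552 km/s.
Δv = Δv₁ + Δv₂ = 10.391 + 6.1552 = 16.55 km/s.

Δv = 16500 m/s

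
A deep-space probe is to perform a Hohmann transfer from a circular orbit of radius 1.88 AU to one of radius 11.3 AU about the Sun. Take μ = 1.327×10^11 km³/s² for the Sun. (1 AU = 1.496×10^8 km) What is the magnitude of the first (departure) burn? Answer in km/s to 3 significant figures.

In km: r₁ = 1.88 × 1.496×10^8 = 2.81248×10^8 km; r₂ = 11.3 × 1.496×10^8 = 1.69048×10^9 km.
Transfer-ellipse semi-major axis a_t = (r₁ + r₂)/2 = (2.81248×10^8 + 1.69048×10^9)/2 = 9.85864×10^8 km.
On the circular orbit at r = 2.81248×10^8 km, v_c = √(μ/r) = 21.722 km/s.
Vis-viva on the transfer ellipse at r = 2.81248×10^8 km gives v_t = √[μ(2/r − 1/a_t)] = 28.444 km/s.
Δv₁ = |v_t − v_c| = |28.444 − 21.722| = 6.722 km/s.

Δv₁ = 6.72 km/s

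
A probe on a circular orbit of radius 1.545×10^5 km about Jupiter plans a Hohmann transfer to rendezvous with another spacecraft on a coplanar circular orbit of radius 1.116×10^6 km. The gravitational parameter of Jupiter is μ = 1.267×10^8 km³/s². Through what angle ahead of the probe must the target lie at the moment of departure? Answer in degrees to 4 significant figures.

The Hohmann ellipse has a_t = (r₁ + r₂)/2 = 6.3525×10^5 km.
The half-period of the transfer ellipse is t = π√(a_t³/μ) = 1.4131×10^5 s.
The target's mean motion on its circular orbit is ω₂ = √(μ/r₂³) = 9.5476×10^-6 rad/s.
Angle swept by the target during transfer: ω₂·t = 1.3492 rad = 77.30°.
Arrival is 180° from departure on the ellipse, so φ = 180° − 77.30° = 102.7°.

φ = 102.7°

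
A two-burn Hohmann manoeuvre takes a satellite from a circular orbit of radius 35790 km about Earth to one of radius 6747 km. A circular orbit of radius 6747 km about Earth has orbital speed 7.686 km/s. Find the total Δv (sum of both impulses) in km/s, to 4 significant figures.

Δv = 3.742 km/s

From the circular-orbit relation v² = μ/r at r = 6747 km: μ = v²r = (7.686)² × 6747 = 3.98576×10^5 km³/s².
Transfer-ellipse semi-major axis a_t = (r₁ + r₂)/2 = (35790 + 6747)/2 = 21268.5 km.
At r₁ the circular-orbit speed is v₁ = √(μ/r₁) = 3.33714 km/s.
On the transfer ellipse at r₁, v² = μ(2/r − 1/a) gives v_a = √[μ(2/r₁ − 1/a_t)] = 1.87958 km/s.
First burn Δv₁ = |v_a − v₁| = 1.458 km/s.
At r₂, v₂ = √(μ/r₂) = 7.686 km/s.
Transfer-orbit speed at r₂: v_p = √[μ(2/r₂ − 1/a_t)] = 9.970 km/s.
Second burn Δv₂ = |v₂ − v_p| = 2.284 km/s.
Total Δv = Δv₁ + Δv₂ = 3.742 km/s.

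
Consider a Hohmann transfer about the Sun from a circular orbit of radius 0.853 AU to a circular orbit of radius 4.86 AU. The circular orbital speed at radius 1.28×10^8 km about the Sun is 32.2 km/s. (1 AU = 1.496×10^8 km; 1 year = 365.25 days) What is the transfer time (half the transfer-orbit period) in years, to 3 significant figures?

t = 2.41 years

From the circular-orbit relation v² = μ/r at r = 1.28×10^8 km: μ = v²r = (32.2)² × 1.28×10^8 = 1.32716×10^11 km³/s².
In km: r₁ = 0.853 × 1.496×10^8 = 1.276088×10^8 km; r₂ = 4.86 × 1.496×10^8 = 7.27056×10^8 km.
Transfer-ellipse semi-major axis a_t = (r₁ + r₂)/2 = (1.276088×10^8 + 7.27056×10^8)/2 = 4.273324×10^8 km.
By Kepler's third law the transfer-orbit period is T = 2π√(a_t³/μ), so t = T/2 = 7.618×10^7 s.
Converting: 7.618×10^7 s ÷ 3.15576×10^7 s/year (365.25 × 86400) = 2.41 years.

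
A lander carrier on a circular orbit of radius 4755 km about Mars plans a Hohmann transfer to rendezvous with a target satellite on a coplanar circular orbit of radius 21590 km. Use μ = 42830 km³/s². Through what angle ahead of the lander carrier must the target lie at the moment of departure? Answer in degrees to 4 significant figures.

The Hohmann ellipse has a_t = (r₁ + r₂)/2 = 13172.5 km.
The half-period of the transfer ellipse is t = π√(a_t³/μ) = 22950 s.
The target's mean motion on its circular orbit is ω₂ = √(μ/r₂³) = 6.5237×10^-5 rad/s.
Angle swept by the target during transfer: ω₂·t = 1.4972 rad = 85.78°.
The lander carrier traverses 180° on the transfer ellipse, so the target must lead by 180° − 85.78° = 94.22°.

φ = 94.22°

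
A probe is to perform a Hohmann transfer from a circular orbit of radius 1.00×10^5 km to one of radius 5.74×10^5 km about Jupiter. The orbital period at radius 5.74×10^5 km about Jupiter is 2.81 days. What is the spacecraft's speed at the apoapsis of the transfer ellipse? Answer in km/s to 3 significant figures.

v = 8.09 km/s

From Kepler's third law T² = 4π²r³/μ at r = 5.74×10^5 km, T = 2.81 days = 2.81 × 86400 s = 2.42784×10^5 s: μ = 4π²r³/T² = 1.26665×10^8 km³/s².
The Hohmann ellipse has a_t = (r₁ + r₂)/2 = 3.370×10^5 km.
At apoapsis, r = 5.740×10^5 km.
From the vis-viva equation, v = √[μ(2/r − 1/a_t)] = 8.092 km/s.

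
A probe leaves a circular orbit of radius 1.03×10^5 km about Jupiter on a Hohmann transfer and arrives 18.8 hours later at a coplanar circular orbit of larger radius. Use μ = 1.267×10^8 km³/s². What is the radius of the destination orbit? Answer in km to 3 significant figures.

Transfer time t = 18.8 hours = 67680 s, and t = π√(a_t³/μ).
So a_t = (μ t²/π²)^(1/3) = (1.267×10^8 × (67680)² / π²)^(1/3) = 3.8887×10^5 km.
Since a_t = (r₁ + r₂)/2, r₂ = 2a_t − r₁ = 2×3.8887×10^5 − 1.030×10^5 = 6.7474×10^5 km.

r₂ = 6.75×10^5 km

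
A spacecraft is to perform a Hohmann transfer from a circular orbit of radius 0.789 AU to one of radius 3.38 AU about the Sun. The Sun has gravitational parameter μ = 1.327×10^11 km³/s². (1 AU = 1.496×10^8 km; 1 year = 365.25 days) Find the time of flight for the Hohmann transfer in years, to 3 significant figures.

t = 1.50 years

In km: r₁ = 0.789 × 1.496×10^8 = 1.180344×10^8 km; r₂ = 3.38 × 1.496×10^8 = 5.05648×10^8 km.
The Hohmann ellipse has a_t = (r₁ + r₂)/2 = 3.118412×10^8 km.
Half the transfer-orbit period gives t = π√(a_t³/μ) = 4.749×10^7 s.
Converting: 4.749×10^7 s ÷ 3.15576×10^7 s/year (365.25 × 86400) = 1.50 years.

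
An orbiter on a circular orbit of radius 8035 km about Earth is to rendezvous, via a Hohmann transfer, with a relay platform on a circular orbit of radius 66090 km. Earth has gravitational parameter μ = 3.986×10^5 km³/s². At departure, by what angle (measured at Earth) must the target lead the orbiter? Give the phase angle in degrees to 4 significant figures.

The Hohmann ellipse has a_t = (r₁ + r₂)/2 = 37062.5 km.
The half-period of the transfer ellipse is t = π√(a_t³/μ) = 35504 s.
The target's mean motion on its circular orbit is ω₂ = √(μ/r₂³) = 3.7159×10^-5 rad/s.
Angle swept by the target during transfer: ω₂·t = 1.3193 rad = 75.59°.
The orbiter traverses 180° on the transfer ellipse, so the target must lead by 180° − 75.59° = 104.4°.

φ = 104.4°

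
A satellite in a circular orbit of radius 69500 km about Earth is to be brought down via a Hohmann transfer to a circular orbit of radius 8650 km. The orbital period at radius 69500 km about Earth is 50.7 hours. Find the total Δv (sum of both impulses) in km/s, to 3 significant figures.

Δv = 3.53 km/s

From Kepler's third law T² = 4π²r³/μ at r = 69500 km, T = 50.7 hours = 50.7 × 3600 s = 1.8252×10^5 s: μ = 4π²r³/T² = 3.97826×10^5 km³/s².
Semi-major axis of the transfer orbit: a_t = (69500 + 8650)/2 = 39075 km.
At r₁ the circular-orbit speed is v₁ = √(μ/r₁) = 2.393 km/s.
Transfer-orbit speed at r₁ (vis-viva): v_a = √[μ(2/r₁ − 1/a_t)] = 1.126 km/s.
First burn Δv₁ = |v_a − v₁| = 1.267 km/s.
Circular speed at r₂: v₂ = √(μ/r₂) = 6.7817 km/s.
Transfer-orbit speed at r₂: v_p = √[μ(2/r₂ − 1/a_t)] = 9.0444 km/s.
Second burn Δv₂ = |v₂ − v_p| = 2.263 km/s.
Total Δv = Δv₁ + Δv₂ = 3.530 km/s.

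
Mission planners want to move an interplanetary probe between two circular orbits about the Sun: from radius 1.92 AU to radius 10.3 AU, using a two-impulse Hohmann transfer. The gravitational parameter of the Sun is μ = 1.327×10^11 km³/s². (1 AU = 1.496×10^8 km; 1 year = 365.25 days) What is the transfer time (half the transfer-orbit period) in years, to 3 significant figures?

t = 7.55 years

In km: r₁ = 1.92 × 1.496×10^8 = 2.87232×10^8 km; r₂ = 10.3 × 1.496×10^8 = 1.54088×10^9 km.
Semi-major axis of the transfer orbit: a_t = (2.87232×10^8 + 1.54088×10^9)/2 = 9.14056×10^8 km.
By Kepler's third law the transfer-orbit period is T = 2π√(a_t³/μ), so t = T/2 = 2.383×10^8 s.
Converting: 2.383×10^8 s ÷ 3.15576×10^7 s/year (365.25 × 86400) = 7.55 years.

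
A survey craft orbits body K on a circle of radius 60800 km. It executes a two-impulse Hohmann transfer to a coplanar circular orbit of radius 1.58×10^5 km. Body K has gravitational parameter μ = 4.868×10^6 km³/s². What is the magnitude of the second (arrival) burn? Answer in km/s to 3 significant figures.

Semi-major axis of the transfer orbit: a_t = (60800 + 1.580×10^5)/2 = 1.094×10^5 km.
Circular speed at r = 1.580×10^5 km: v_c = √(μ/r) = 5.551 km/s.
Vis-viva on the transfer ellipse at r = 1.580×10^5 km gives v_t = √[μ(2/r − 1/a_t)] = 4.138 km/s.
Δv₂ = |v_t − v_c| = |4.138 − 5.551| = 1.413 km/s.

Δv₂ = 1.41 km/s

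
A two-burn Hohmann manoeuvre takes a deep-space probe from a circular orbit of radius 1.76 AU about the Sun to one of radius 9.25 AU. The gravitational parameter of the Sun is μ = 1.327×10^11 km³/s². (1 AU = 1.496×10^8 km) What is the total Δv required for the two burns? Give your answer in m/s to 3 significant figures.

In km: r₁ = 1.76 × 1.496×10^8 = 2.63296×10^8 km; r₂ = 9.25 × 1.496×10^8 = 1.3838×10^9 km.
The Hohmann ellipse has a_t = (r₁ + r₂)/2 = 8.23548×10^8 km.
Circular speed at r₁: v₁ = √(μ/r₁) = √(1.327×10^11/2.63296×10^8) = 22.450 km/s.
On the transfer ellipse at r₁, vis-viva equation gives v_p = √[μ(2/r₁ − 1/a_t)] = 29.101 km/s.
First burn Δv₁ = |v_p − v₁| = 6.651 km/s.
At r₂, v₂ = √(μ/r₂) = 9.793 km/s.
Transfer-orbit speed at r₂: v_a = √[μ(2/r₂ − 1/a_t)] = 5.537 km/s.
Second burn Δv₂ = |v₂ − v_a| = 4.256 km/s.
Total Δv = Δv₁ + Δv₂ = 10.91 km/s.

Δv = 10900 m/s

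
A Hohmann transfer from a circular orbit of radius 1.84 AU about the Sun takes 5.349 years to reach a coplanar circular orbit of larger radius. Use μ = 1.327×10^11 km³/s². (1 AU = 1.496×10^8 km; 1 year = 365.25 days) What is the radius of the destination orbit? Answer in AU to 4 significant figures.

In km: r₁ = 1.84 × 1.496×10^8 = 2.75264×10^8 km.
Transfer time t = 5.349 years × 365.25 × 86400 s = 1.688016024×10^8 s, and t = π√(a_t³/μ).
So a_t = (μ t²/π²)^(1/3) = (1.327×10^11 × (1.688016024×10^8)² / π²)^(1/3) = 7.2629×10^8 km.
Since a_t = (r₁ + r₂)/2, r₂ = 2a_t − r₁ = 2×7.2629×10^8 − 2.75264×10^8 = 1.177316×10^9 km.
In AU: r₂ = 1.177316×10^9 / 1.496×10^8 = 7.870 AU.

r₂ = 7.870 AU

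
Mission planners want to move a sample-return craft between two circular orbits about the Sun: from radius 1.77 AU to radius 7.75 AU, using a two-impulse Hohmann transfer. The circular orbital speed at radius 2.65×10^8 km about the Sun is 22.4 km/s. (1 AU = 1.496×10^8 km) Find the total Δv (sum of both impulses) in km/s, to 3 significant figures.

Δv = 10.4 km/s

From the circular-orbit relation v² = μ/r at r = 2.65×10^8 km: μ = v²r = (22.4)² × 2.65×10^8 = 1.32966×10^11 km³/s².
In km: r₁ = 1.77 × 1.496×10^8 = 2.64792×10^8 km; r₂ = 7.75 × 1.496×10^8 = 1.1594×10^9 km.
The Hohmann ellipse has a_t = (r₁ + r₂)/2 = 7.12096×10^8 km.
Circular speed at r₁: v₁ = √(μ/r₁) = √(1.32966×10^11/2.64792×10^8) = 22.4088 km/s.
Transfer-orbit speed at r₁ (vis-viva): v_p = √[μ(2/r₁ − 1/a_t)] = 28.5934 km/s.
First burn Δv₁ = |v_p − v₁| = 6.185 km/s.
At r₂, v₂ = √(μ/r₂) = 10.709 km/s.
Transfer-orbit speed at r₂: v_a = √[μ(2/r₂ − 1/a_t)] = 6.5304 km/s.
Second burn Δv₂ = |v₂ − v_a| = 4.179 km/s.
Δv = Δv₁ + Δv₂ = 6.185 + 4.179 = 10.36 km/s.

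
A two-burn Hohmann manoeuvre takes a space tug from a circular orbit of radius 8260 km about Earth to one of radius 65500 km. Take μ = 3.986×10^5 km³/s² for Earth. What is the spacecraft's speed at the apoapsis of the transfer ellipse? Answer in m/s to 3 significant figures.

The Hohmann ellipse has a_t = (r₁ + r₂)/2 = 36880 km.
The apoapsis of the transfer ellipse is at r = 65500 km.
From the vis-viva equation, v = √[μ(2/r − 1/a_t)] = 1.167 km/s.

v = 1170 m/s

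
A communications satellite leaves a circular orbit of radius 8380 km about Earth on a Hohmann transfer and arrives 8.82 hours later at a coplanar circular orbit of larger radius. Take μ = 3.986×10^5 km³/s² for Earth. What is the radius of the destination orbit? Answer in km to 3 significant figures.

r₂ = 60400 km

Transfer time t = 8.82 hours = 31752 s, and t = π√(a_t³/μ).
So a_t = (μ t²/π²)^(1/3) = (3.986×10^5 × (31752)² / π²)^(1/3) = 34403 km.
Since a_t = (r₁ + r₂)/2, r₂ = 2a_t − r₁ = 2×34403 − 8380 = 60426 km.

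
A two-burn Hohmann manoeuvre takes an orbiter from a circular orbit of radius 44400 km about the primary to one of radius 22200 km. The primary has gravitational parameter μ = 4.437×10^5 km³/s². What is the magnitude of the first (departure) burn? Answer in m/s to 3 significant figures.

Δv₁ = 580 m/s

Semi-major axis of the transfer orbit: a_t = (44400 + 22200)/2 = 33300 km.
On the circular orbit at r = 44400 km, v_c = √(μ/r) = 3.1612 km/s.
Transfer-orbit speed at the same r (vis-viva, a = a_t): v_t = √[μ(2/r − 1/a_t)] = 2.5811 km/s.
Δv₁ = |v_t − v_c| = |2.5811 − 3.1612| = 0.5801 km/s.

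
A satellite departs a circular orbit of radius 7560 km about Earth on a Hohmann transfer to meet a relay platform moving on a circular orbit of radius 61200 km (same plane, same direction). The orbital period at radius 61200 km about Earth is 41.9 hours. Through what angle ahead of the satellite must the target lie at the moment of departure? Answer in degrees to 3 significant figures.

From Kepler's third law T² = 4π²r³/μ at r = 61200 km, T = 41.9 hours = 41.9 × 3600 s = 1.5084×10^5 s: μ = 4π²r³/T² = 3.97723×10^5 km³/s².
Semi-major axis of the transfer orbit: a_t = (7560 + 61200)/2 = 34380 km.
Transfer time t = π√(a_t³/μ) = 31760 s.
Target angular speed ω₂ = √(μ/r₂³) = 4.165×10^-5 rad/s.
Angle swept by the target during transfer: ω₂·t = 1.3228 rad = 75.79°.
Arrival is 180° from departure on the ellipse, so φ = 180° − 75.79° = 104°.

φ = 104°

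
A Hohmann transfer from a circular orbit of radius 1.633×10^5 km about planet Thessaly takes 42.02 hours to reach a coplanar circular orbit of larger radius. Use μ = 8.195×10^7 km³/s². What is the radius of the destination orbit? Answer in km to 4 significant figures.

r₂ = 9.865×10^5 km

Transfer time t = 42.02 hours = 1.51272×10^5 s, and t = π√(a_t³/μ).
So a_t = (μ t²/π²)^(1/3) = (8.195×10^7 × (1.51272×10^5)² / π²)^(1/3) = 5.7490×10^5 km.
Since a_t = (r₁ + r₂)/2, r₂ = 2a_t − r₁ = 2×5.7490×10^5 − 1.633×10^5 = 9.865×10^5 km.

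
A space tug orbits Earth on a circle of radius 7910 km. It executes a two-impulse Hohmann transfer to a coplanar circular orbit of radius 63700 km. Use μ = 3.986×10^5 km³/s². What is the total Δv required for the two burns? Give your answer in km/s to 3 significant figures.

Transfer-ellipse semi-major axis a_t = (r₁ + r₂)/2 = (7910 + 63700)/2 = 35805 km.
At r₁ the circular-orbit speed is v₁ = √(μ/r₁) = 7.0987 km/s.
On the transfer ellipse at r₁, v² = μ(2/r − 1/a) gives v_p = √[μ(2/r₁ − 1/a_t)] = 9.4684 km/s.
First burn Δv₁ = |v_p − v₁| = 2.3697 km/s.
At r₂, v₂ = √(μ/r₂) = 2.5015 km/s.
Transfer-orbit speed at r₂: v_a = √[μ(2/r₂ − 1/a_t)] = 1.1758 km/s.
Second burn Δv₂ = |v₂ − v_a| = 1.3257 km/s.
Δv = Δv₁ + Δv₂ = 2.3697 + 1.3257 = 3.695 km/s.

Δv = 3.70 km/s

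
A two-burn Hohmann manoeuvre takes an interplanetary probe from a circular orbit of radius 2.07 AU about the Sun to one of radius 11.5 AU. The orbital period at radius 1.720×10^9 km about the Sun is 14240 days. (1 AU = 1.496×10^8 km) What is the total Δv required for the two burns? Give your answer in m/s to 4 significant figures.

Δv = 10180 m/s

From Kepler's third law T² = 4π²r³/μ at r = 1.720×10^9 km, T = 14240 days = 14240 × 86400 s = 1.230336×10^9 s: μ = 4π²r³/T² = 1.32708×10^11 km³/s².
In km: r₁ = 2.07 × 1.496×10^8 = 3.09672×10^8 km; r₂ = 11.5 × 1.496×10^8 = 1.7204×10^9 km.
Transfer-ellipse semi-major axis a_t = (r₁ + r₂)/2 = (3.09672×10^8 + 1.7204×10^9)/2 = 1.015036×10^9 km.
At r₁ the circular-orbit speed is v₁ = √(μ/r₁) = 20.70 km/s.
Transfer-orbit speed at r₁ (vis-viva equation): v_p = √[μ(2/r₁ − 1/a_t)] = 26.95 km/s.
First burn Δv₁ = |v_p − v₁| = 6.250 km/s.
Circular speed at r₂: v₂ = √(μ/r₂) = 8.783 km/s.
Transfer-orbit speed at r₂: v_a = √[μ(2/r₂ − 1/a_t)] = 4.851 km/s.
Second burn Δv₂ = |v₂ − v_a| = 3.932 km/s.
Total Δv = Δv₁ + Δv₂ = 10.18 km/s.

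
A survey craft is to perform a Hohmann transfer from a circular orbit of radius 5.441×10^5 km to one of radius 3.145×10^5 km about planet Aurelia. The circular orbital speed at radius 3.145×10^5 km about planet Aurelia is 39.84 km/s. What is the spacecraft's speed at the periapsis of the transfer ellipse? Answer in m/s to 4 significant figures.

v = 44850 m/s

From the circular-orbit relation v² = μ/r at r = 3.145×10^5 km: μ = v²r = (39.84)² × 3.145×10^5 = 4.99182×10^8 km³/s².
The Hohmann ellipse has a_t = (r₁ + r₂)/2 = 4.293×10^5 km.
At periapsis, r = 3.145×10^5 km.
From the vis-viva equation, v = √[μ(2/r − 1/a_t)] = 44.85 km/s.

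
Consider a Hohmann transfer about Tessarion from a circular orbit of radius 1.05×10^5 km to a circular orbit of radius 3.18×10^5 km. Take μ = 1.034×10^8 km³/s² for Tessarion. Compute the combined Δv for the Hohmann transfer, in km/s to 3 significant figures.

The Hohmann ellipse has a_t = (r₁ + r₂)/2 = 2.115×10^5 km.
At r₁ the circular-orbit speed is v₁ = √(μ/r₁) = 31.3809 km/s.
Transfer-orbit speed at r₁ (v² = μ(2/r − 1/a)): v_p = √[μ(2/r₁ − 1/a_t)] = 38.4790 km/s.
First burn Δv₁ = |v_p − v₁| = 7.0981 km/s.
Circular speed at r₂: v₂ = √(μ/r₂) = 18.0321 km/s.
Transfer-orbit speed at r₂: v_a = √[μ(2/r₂ − 1/a_t)] = 12.7053 km/s.
Second burn Δv₂ = |v₂ − v_a| = 5.3268 km/s.
Total Δv = Δv₁ + Δv₂ = 12.42 km/s.

Δv = 12.4 km/s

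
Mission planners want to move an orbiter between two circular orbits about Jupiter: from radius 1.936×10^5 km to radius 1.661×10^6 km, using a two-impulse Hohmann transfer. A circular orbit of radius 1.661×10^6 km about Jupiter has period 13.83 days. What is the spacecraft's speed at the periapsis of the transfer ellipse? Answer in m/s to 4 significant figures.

From Kepler's third law T² = 4π²r³/μ at r = 1.661×10^6 km, T = 13.83 days = 13.83 × 86400 s = 1.194912×10^6 s: μ = 4π²r³/T² = 1.26706×10^8 km³/s².
Transfer-ellipse semi-major axis a_t = (r₁ + r₂)/2 = (1.936×10^5 + 1.661×10^6)/2 = 9.273×10^5 km.
At periapsis, r = 1.936×10^5 km.
From the vis-viva equation, v = √[μ(2/r − 1/a_t)] = 34.24 km/s.

v = 34240 m/s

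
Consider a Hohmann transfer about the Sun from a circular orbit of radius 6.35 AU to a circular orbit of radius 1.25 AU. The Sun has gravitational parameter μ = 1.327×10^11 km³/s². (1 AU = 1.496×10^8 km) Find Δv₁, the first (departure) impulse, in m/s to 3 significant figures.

Δv₁ = 5040 m/s

In km: r₁ = 6.35 × 1.496×10^8 = 9.4996×10^8 km; r₂ = 1.25 × 1.496×10^8 = 1.870×10^8 km.
The Hohmann ellipse has a_t = (r₁ + r₂)/2 = 5.6848×10^8 km.
Circular speed at r = 9.4996×10^8 km: v_c = √(μ/r) = 11.819 km/s.
Transfer-orbit speed at the same r (vis-viva, a = a_t): v_t = √[μ(2/r − 1/a_t)] = 6.7787 km/s.
Δv₁ = |v_t − v_c| = |6.7787 − 11.819| = 5.040 km/s.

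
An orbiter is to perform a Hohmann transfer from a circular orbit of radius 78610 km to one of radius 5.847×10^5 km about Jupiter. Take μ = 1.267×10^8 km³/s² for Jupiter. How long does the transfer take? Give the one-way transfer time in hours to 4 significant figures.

t = 14.81 hours

Semi-major axis of the transfer orbit: a_t = (78610 + 5.847×10^5)/2 = 3.31655×10^5 km.
By Kepler's third law the transfer-orbit period is T = 2π√(a_t³/μ), so t = T/2 = 53310 s.
Converting: 53310 s ÷ 3600 s/hour = 14.81 hours.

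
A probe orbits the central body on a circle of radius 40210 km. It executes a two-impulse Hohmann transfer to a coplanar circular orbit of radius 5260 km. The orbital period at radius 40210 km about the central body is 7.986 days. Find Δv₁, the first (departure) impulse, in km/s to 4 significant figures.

Δv₁ = 0.1900 km/s

From Kepler's third law T² = 4π²r³/μ at r = 40210 km, T = 7.986 days = 7.986 × 86400 s = 6.899904×10^5 s: μ = 4π²r³/T² = 5391.08 km³/s².
Transfer-ellipse semi-major axis a_t = (r₁ + r₂)/2 = (40210 + 5260)/2 = 22735 km.
Circular speed at r = 40210 km: v_c = √(μ/r) = 0.36616 km/s.
Vis-viva on the transfer ellipse at r = 40210 km gives v_t = √[μ(2/r − 1/a_t)] = 0.17612 km/s.
Δv₁ = |v_t − v_c| = |0.17612 − 0.36616| = 0.1900 km/s.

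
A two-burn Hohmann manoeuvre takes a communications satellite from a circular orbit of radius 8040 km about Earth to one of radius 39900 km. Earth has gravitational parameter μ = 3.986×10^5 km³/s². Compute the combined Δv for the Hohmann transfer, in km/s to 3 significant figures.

Δv = 3.37 km/s

The Hohmann ellipse has a_t = (r₁ + r₂)/2 = 23970 km.
Circular speed at r₁: v₁ = √(μ/r₁) = √(3.986×10^5/8040) = 7.041 km/s.
On the transfer ellipse at r₁, vis-viva equation gives v_p = √[μ(2/r₁ − 1/a_t)] = 9.084 km/s.
First burn Δv₁ = |v_p − v₁| = 2.043 km/s.
At r₂, v₂ = √(μ/r₂) = 3.161 km/s.
Transfer-orbit speed at r₂: v_a = √[μ(2/r₂ − 1/a_t)] = 1.831 km/s.
Second burn Δv₂ = |v₂ − v_a| = 1.330 km/s.
Δv = Δv₁ + Δv₂ = 2.043 + 1.330 = 3.373 km/s.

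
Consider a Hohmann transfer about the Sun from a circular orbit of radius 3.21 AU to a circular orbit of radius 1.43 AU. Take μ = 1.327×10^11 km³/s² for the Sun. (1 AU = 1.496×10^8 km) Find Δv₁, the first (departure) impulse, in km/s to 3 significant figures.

In km: r₁ = 3.21 × 1.496×10^8 = 4.80216×10^8 km; r₂ = 1.43 × 1.496×10^8 = 2.13928×10^8 km.
Semi-major axis of the transfer orbit: a_t = (4.80216×10^8 + 2.13928×10^8)/2 = 3.47072×10^8 km.
Circular speed at r = 4.80216×10^8 km: v_c = √(μ/r) = 16.623 km/s.
Vis-viva on the transfer ellipse at r = 4.80216×10^8 km gives v_t = √[μ(2/r − 1/a_t)] = 13.051 km/s.
Δv₁ = |v_t − v_c| = |13.051 − 16.623| = 3.572 km/s.

Δv₁ = 3.57 km/s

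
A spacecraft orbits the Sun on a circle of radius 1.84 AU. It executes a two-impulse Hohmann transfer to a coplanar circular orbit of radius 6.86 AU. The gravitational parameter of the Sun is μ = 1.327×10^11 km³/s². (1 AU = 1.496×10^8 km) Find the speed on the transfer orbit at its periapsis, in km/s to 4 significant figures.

v = 27.57 km/s

In km: r₁ = 1.84 × 1.496×10^8 = 2.75264×10^8 km; r₂ = 6.86 × 1.496×10^8 = 1.026256×10^9 km.
Transfer-ellipse semi-major axis a_t = (r₁ + r₂)/2 = (2.75264×10^8 + 1.026256×10^9)/2 = 6.5076×10^8 km.
At periapsis, r = 2.75264×10^8 km.
From the vis-viva equation, v = √[μ(2/r − 1/a_t)] = 27.57 km/s.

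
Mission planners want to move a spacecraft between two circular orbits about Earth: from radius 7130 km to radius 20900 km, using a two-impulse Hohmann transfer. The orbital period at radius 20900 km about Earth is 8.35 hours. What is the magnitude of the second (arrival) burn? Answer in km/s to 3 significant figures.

From Kepler's third law T² = 4π²r³/μ at r = 20900 km, T = 8.35 hours = 8.35 × 3600 s = 30060 s: μ = 4π²r³/T² = 3.98860×10^5 km³/s².
Transfer-ellipse semi-major axis a_t = (r₁ + r₂)/2 = (7130 + 20900)/2 = 14015 km.
Circular speed at r = 20900 km: v_c = √(μ/r) = 4.369 km/s.
Transfer-orbit speed at the same r (vis-viva, a = a_t): v_t = √[μ(2/r − 1/a_t)] = 3.116 km/s.
Δv₂ = |v_t − v_c| = |3.116 − 4.369| = 1.253 km/s.

Δv₂ = 1.25 km/s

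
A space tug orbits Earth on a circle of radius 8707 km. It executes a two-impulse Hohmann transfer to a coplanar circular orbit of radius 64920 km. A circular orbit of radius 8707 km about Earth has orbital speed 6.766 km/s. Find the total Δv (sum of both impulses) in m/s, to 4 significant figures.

Δv = 3492 m/s

From the circular-orbit relation v² = μ/r at r = 8707 km: μ = v²r = (6.766)² × 8707 = 3.98596×10^5 km³/s².
Semi-major axis of the transfer orbit: a_t = (8707 + 64920)/2 = 36813.5 km.
Circular speed at r₁: v₁ = √(μ/r₁) = √(3.98596×10^5/8707) = 6.766 km/s.
On the transfer ellipse at r₁, v² = μ(2/r − 1/a) gives v_p = √[μ(2/r₁ − 1/a_t)] = 8.985 km/s.
First burn Δv₁ = |v_p − v₁| = 2.219 km/s.
Circular speed at r₂: v₂ = √(μ/r₂) = 2.478 km/s.
Transfer-orbit speed at r₂: v_a = √[μ(2/r₂ − 1/a_t)] = 1.205 km/s.
Second burn Δv₂ = |v₂ − v_a| = 1.273 km/s.
Δv = Δv₁ + Δv₂ = 2.219 + 1.273 = 3.492 km/s.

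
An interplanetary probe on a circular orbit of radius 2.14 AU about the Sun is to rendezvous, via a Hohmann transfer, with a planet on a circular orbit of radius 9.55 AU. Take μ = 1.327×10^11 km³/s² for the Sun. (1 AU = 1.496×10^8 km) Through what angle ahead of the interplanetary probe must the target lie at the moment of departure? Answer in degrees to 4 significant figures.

φ = 93.81°

In km: r₁ = 2.14 × 1.496×10^8 = 3.20144×10^8 km; r₂ = 9.55 × 1.496×10^8 = 1.42868×10^9 km.
The Hohmann ellipse has a_t = (r₁ + r₂)/2 = 8.74412×10^8 km.
The half-period of the transfer ellipse is t = π√(a_t³/μ) = 2.22992×10^8 s.
Target angular speed ω₂ = √(μ/r₂³) = 6.74579×10^-9 rad/s.
Angle swept by the target during transfer: ω₂·t = 1.5043 rad = 86.19°.
The interplanetary probe traverses 180° on the transfer ellipse, so the target must lead by 180° − 86.19° = 93.81°.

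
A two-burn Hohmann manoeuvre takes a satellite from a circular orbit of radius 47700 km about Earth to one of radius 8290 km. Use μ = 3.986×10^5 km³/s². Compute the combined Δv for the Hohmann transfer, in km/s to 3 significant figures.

Δv = 3.43 km/s

The Hohmann ellipse has a_t = (r₁ + r₂)/2 = 27995 km.
Circular speed at r₁: v₁ = √(μ/r₁) = √(3.986×10^5/47700) = 2.891 km/s.
On the transfer ellipse at r₁, vis-viva gives v_a = √[μ(2/r₁ − 1/a_t)] = 1.573 km/s.
First burn Δv₁ = |v_a − v₁| = 1.318 km/s.
Circular speed at r₂: v₂ = √(μ/r₂) = 6.934 km/s.
Transfer-orbit speed at r₂: v_p = √[μ(2/r₂ − 1/a_t)] = 9.051 km/s.
Second burn Δv₂ = |v₂ − v_p| = 2.117 km/s.
Total Δv = Δv₁ + Δv₂ = 3.435 km/s.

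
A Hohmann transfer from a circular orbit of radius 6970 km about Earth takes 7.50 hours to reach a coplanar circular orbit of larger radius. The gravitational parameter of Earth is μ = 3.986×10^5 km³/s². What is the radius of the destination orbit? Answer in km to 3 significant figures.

r₂ = 54800 km

Transfer time t = 7.50 hours = 27000 s, and t = π√(a_t³/μ).
So a_t = (μ t²/π²)^(1/3) = (3.986×10^5 × (27000)² / π²)^(1/3) = 30878 km.
Since a_t = (r₁ + r₂)/2, r₂ = 2a_t − r₁ = 2×30878 − 6970 = 54786 km.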